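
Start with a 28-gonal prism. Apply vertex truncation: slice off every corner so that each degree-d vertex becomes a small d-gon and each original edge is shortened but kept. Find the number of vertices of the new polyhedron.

The base solid has V = 56, E = 84, F = 30.
Truncation replaces each original edge-end by a new vertex, so V′ = 2E = 168.
Each original edge survives, and each old vertex of degree d contributes d new edges; summing degrees gives Σd = 2E, so E′ = E + 2E = 3E = 252.
Each original face survives and each original vertex becomes one new face: F′ = F + V = 86.

168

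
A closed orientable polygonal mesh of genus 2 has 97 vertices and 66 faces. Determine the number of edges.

165

For a closed orientable surface of genus 2, χ = 2 − 2·2 = -2.
E = V + F − (-2) = 97 + 66 − (-2) = 165.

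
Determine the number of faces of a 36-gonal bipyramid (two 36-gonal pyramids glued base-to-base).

A bipyramid over an n-gon has 2n triangular faces and n + 2 vertices: V = 36 + 2 = 38, E = 3·36 = 108, F = 2·36 = 72.
Check: V − E + F = 38 − 108 + 72 = 2.

72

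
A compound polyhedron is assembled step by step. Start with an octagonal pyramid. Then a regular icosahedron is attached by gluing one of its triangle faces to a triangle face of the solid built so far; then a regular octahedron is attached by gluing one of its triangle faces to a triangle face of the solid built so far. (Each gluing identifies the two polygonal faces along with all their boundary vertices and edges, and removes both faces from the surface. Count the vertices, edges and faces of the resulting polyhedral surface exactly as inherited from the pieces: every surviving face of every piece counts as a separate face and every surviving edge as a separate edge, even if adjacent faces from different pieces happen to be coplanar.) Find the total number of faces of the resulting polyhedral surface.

An octagonal pyramid: V=9, E=16, F=9.
Attach a regular icosahedron (V=12, E=30, F=20) along a 3-gon: merge 3 vertices and 3 edges, delete both glued faces → V=18, E=43, F=27.
Attach a regular octahedron (V=6, E=12, F=8) along a 3-gon: merge 3 vertices and 3 edges, delete both glued faces → V=21, E=52, F=33.
Check: V − E + F = 21 − 52 + 33 = 2.

33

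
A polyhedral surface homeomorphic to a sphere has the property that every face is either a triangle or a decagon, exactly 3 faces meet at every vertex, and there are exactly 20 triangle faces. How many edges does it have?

Let x be the number of decagons; then F = 20 + x.
Edge–face incidences: 2E = 3·20 + 10·x = 60 + 10x.
Every vertex has degree 3, so 3V = 2E.
Euler: V − E + F = 2 ⇒ (2E)/3 − E + (20 + x) = 2.
Multiply by 6: 2·(2E) − 3·(2E) + 6·(20 + x) = 12, i.e. 120 + 6x − (60 + 10x) = 12.
Collecting terms: −4x + 60 = 12, so −4x = −48, so x = 12.
Then 2E = 60 + 10·12 = 180, so E = 90, V = 2E/3 = 60, F = 20 + 12 = 32.

90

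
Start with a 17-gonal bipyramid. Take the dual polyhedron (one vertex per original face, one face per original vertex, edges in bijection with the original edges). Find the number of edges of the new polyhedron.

The base solid has V = 19, E = 51, F = 34.
The dual swaps V and F and preserves E: V′ = F = 34, E′ = E = 51, F′ = V = 19.

51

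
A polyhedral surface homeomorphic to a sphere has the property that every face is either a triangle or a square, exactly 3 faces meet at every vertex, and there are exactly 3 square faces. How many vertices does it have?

6

Let x be the number of triangles; then F = 3 + x.
Edge–face incidences: 2E = 4·3 + 3·x = 12 + 3x.
Every vertex has degree 3, so 3V = 2E.
Euler: V − E + F = 2 ⇒ (2E)/3 − E + (3 + x) = 2.
Multiply by 6: 2·(2E) − 3·(2E) + 6·(3 + x) = 12, i.e. 18 + 6x − (12 + 3x) = 12.
Collecting terms: 3x + 6 = 12, so 3x = 6, so x = 2.
Then 2E = 12 + 3·2 = 18, so E = 9, V = 2E/3 = 6, F = 3 + 2 = 5.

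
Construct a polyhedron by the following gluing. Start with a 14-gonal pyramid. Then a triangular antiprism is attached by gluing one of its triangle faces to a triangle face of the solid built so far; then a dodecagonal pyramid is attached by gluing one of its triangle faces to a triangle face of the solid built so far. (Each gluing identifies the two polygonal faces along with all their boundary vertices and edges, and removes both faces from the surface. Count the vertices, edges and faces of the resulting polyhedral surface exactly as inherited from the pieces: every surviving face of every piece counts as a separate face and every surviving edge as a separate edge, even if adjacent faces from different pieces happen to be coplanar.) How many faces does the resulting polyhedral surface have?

A 14-gonal pyramid: V=15, E=28, F=15.
Attach a triangular antiprism (V=6, E=12, F=8) along a 3-gon: merge 3 vertices and 3 edges, delete both glued faces → V=18, E=37, F=21.
Attach a dodecagonal pyramid (V=13, E=24, F=13) along a 3-gon: merge 3 vertices and 3 edges, delete both glued faces → V=28, E=58, F=32.
Check: V − E + F = 28 − 58 + 32 = 2.

32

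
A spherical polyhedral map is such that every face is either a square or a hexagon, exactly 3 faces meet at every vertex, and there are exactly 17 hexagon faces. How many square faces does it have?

Let x be the number of squares; then F = 17 + x.
Edge–face incidences: 2E = 6·17 + 4·x = 102 + 4x.
Every vertex has degree 3, so 3V = 2E.
Euler: V − E + F = 2 ⇒ (2E)/3 − E + (17 + x) = 2.
Multiply by 6: 2·(2E) − 3·(2E) + 6·(17 + x) = 12, i.e. 102 + 6x − (102 + 4x) = 12.
Collecting terms: 2x = 12, so x = 6.
Then 2E = 102 + 4·6 = 126, so E = 63, V = 2E/3 = 42, F = 17 + 6 = 23.

6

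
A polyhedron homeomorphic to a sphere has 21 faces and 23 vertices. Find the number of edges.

Here V − E + F = 2.
E = V + F − (2) = 23 + 21 − (2) = 42.

42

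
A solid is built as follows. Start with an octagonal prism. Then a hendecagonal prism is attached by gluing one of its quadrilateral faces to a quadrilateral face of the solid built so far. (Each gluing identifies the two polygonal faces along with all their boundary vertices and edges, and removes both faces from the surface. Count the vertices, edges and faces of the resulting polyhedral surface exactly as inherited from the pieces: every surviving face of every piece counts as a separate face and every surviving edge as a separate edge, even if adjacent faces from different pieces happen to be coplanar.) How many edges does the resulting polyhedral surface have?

53

An octagonal prism: V=16, E=24, F=10.
Attach a hendecagonal prism (V=22, E=33, F=13) along a 4-gon: merge 4 vertices and 4 edges, delete both glued faces → V=34, E=53, F=21.
Check: V − E + F = 34 − 53 + 21 = 2.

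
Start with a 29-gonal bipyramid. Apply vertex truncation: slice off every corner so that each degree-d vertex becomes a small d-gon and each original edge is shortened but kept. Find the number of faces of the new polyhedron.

The base solid has V = 31, E = 87, F = 58.
Truncation replaces each original edge-end by a new vertex, so V′ = 2E = 174.
Each original edge survives, and each old vertex of degree d contributes d new edges; summing degrees gives Σd = 2E, so E′ = E + 2E = 3E = 261.
Each original face survives and each original vertex becomes one new face: F′ = F + V = 89.

89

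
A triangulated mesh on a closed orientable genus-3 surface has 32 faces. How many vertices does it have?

12

χ = 2 − 2·3 = -4, and every face is a triangle so 3F = 2E.
E = 3·32/2 = 48. Then V = -4 + E − F = -4 + 48 − 32 = 12.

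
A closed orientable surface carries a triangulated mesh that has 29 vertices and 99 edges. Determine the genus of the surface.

Every face is a triangle and each edge borders two faces, so 3F = 2·99, giving F = 66.
χ = V − E + F = 29 − 99 + 66 = -4.
For a closed orientable surface χ = 2 − 2g, so g = (2 − (-4))/2 = 3.

3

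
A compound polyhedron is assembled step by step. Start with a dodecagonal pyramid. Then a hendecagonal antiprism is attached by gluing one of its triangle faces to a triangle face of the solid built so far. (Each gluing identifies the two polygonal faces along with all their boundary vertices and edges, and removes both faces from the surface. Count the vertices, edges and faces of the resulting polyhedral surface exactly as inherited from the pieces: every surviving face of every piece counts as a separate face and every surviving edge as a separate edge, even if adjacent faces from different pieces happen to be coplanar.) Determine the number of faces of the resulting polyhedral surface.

35

A dodecagonal pyramid: V=13, E=24, F=13.
Attach a hendecagonal antiprism (V=22, E=44, F=24) along a 3-gon: merge 3 vertices and 3 edges, delete both glued faces → V=32, E=65, F=35.
Check: V − E + F = 32 − 65 + 35 = 2.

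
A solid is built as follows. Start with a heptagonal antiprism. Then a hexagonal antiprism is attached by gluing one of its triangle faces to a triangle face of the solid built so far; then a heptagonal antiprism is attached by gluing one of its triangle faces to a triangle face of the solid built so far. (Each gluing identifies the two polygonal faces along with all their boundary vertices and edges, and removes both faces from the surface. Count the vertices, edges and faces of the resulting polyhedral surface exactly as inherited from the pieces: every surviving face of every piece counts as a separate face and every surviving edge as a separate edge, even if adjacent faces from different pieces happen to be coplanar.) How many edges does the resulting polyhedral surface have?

A heptagonal antiprism: V=14, E=28, F=16.
Attach a hexagonal antiprism (V=12, E=24, F=14) along a 3-gon: merge 3 vertices and 3 edges, delete both glued faces → V=23, E=49, F=28.
Attach a heptagonal antiprism (V=14, E=28, F=16) along a 3-gon: merge 3 vertices and 3 edges, delete both glued faces → V=34, E=74, F=42.
Check: V − E + F = 34 − 74 + 42 = 2.

74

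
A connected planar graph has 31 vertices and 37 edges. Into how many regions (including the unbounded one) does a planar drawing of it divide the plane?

Euler's formula for a connected plane graph: V − E + F = 2, so F = 2 − 31 + 37 = 8.

8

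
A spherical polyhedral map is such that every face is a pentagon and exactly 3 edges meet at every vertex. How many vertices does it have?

Each face has 5 edges and each edge borders two faces, so 2E = 5F.
Each vertex has degree 3, so 3V = 2E and hence V = 5F/3.
Euler: V − E + F = 2 ⇒ (5F/3) − (5F/2) + F = 2.
Multiply by 6: (10 − 15 + 6)F = 12, i.e. 1F = 12.
So F = 12, E = 5·12/2 = 30, V = 5·12/3 = 20.

20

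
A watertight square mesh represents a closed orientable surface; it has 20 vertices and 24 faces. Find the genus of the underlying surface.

3

Every face is a square, so 2E = 4·24 = 96, giving E = 48.
χ = V − E + F = 20 − 48 + 24 = -4.
For a closed orientable surface χ = 2 − 2g, so g = (2 − (-4))/2 = 3.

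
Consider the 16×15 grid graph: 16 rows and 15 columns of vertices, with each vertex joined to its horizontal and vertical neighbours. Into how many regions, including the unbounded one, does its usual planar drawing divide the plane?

The grid has V = 16·15 = 240 vertices and E = 16·14 + 15·15 = 449 edges.
F = 2 − V + E = 2 − 240 + 449 = 211.

211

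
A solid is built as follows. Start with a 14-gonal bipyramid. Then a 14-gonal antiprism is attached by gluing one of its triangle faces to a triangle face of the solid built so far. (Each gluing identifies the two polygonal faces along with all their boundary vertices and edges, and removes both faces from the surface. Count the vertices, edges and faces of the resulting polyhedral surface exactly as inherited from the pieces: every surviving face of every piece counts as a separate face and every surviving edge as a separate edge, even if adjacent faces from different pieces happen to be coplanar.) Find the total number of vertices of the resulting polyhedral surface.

41

A 14-gonal bipyramid: V=16, E=42, F=28.
Attach a 14-gonal antiprism (V=28, E=56, F=30) along a 3-gon: merge 3 vertices and 3 edges, delete both glued faces → V=41, E=95, F=56.
Check: V − E + F = 41 − 95 + 56 = 2.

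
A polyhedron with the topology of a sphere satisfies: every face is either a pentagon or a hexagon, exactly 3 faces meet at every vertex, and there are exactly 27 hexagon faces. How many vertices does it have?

74

Let x be the number of pentagons; then F = 27 + x.
Edge–face incidences: 2E = 6·27 + 5·x = 162 + 5x.
Every vertex has degree 3, so 3V = 2E.
Euler: V − E + F = 2 ⇒ (2E)/3 − E + (27 + x) = 2.
Multiply by 6: 2·(2E) − 3·(2E) + 6·(27 + x) = 12, i.e. 162 + 6x − (162 + 5x) = 12.
Collecting terms: x = 12.
Then 2E = 162 + 5·12 = 222, so E = 111, V = 2E/3 = 74, F = 27 + 12 = 39.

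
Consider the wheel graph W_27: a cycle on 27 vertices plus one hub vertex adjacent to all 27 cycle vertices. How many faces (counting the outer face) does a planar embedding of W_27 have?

W_27 has V = 27 + 1 = 28 vertices and E = 2·27 = 54 edges.
By Euler's formula F = 2 − V + E = 2 − 28 + 54 = 28.

28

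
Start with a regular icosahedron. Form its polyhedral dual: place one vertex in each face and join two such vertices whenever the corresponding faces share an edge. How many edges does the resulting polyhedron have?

30

The base solid has V = 12, E = 30, F = 20.
The dual swaps V and F and preserves E: V′ = F = 20, E′ = E = 30, F′ = V = 12.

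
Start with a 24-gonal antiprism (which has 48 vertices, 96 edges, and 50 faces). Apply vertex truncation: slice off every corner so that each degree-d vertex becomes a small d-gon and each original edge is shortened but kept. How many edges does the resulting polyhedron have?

Truncation replaces each original edge-end by a new vertex, so V′ = 2E = 192.
Each original edge survives, and each old vertex of degree d contributes d new edges; summing degrees gives Σd = 2E, so E′ = E + 2E = 3E = 288.
Each original face survives and each original vertex becomes one new face: F′ = F + V = 98.

288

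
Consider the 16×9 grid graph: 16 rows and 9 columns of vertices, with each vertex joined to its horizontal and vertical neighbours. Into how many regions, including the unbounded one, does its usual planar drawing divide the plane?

The grid has V = 16·9 = 144 vertices and E = 16·8 + 9·15 = 263 edges.
F = 2 − V + E = 2 − 144 + 263 = 121.

121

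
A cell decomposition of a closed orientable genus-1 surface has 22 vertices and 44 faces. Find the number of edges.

For a closed orientable surface of genus 1, χ = 2 − 2·1 = 0.
E = V + F − (0) = 22 + 44 − (0) = 66.

66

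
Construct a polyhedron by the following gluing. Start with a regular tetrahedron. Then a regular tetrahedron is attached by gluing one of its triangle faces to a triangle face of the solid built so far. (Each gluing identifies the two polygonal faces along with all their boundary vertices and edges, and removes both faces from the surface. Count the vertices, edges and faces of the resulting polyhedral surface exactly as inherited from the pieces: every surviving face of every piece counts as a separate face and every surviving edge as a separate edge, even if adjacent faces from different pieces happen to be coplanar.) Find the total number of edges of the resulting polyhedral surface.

A regular tetrahedron: V=4, E=6, F=4.
Attach a regular tetrahedron (V=4, E=6, F=4) along a 3-gon: merge 3 vertices and 3 edges, delete both glued faces → V=5, E=9, F=6.
Check: V − E + F = 5 − 9 + 6 = 2.

9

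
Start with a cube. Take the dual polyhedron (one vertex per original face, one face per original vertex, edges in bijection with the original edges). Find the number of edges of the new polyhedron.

12

The base solid has V = 8, E = 12, F = 6.
The dual swaps V and F and preserves E: V′ = F = 6, E′ = E = 12, F′ = V = 8.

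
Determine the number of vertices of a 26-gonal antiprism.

52

An antiprism on an n-gon has two n-gon caps and 2n triangles: V = 2·26 = 52, E = 4·26 = 104, F = 2·26 + 2 = 54.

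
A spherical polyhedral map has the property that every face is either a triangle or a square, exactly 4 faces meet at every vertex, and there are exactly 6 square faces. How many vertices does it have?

Let x be the number of triangles; then F = 6 + x.
Edge–face incidences: 2E = 4·6 + 3·x = 24 + 3x.
Every vertex has degree 4, so 4V = 2E.
Euler: V − E + F = 2 ⇒ (2E)/4 − E + (6 + x) = 2.
Multiply by 8: 2·(2E) − 4·(2E) + 8·(6 + x) = 16, i.e. 48 + 8x − 2·(24 + 3x) = 16.
Collecting terms: 2x = 16, so x = 8.
Then 2E = 24 + 3·8 = 48, so E = 24, V = 2E/4 = 12, F = 6 + 8 = 14.

12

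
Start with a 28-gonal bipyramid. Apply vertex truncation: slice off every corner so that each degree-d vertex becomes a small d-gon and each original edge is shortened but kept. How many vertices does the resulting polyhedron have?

The base solid has V = 30, E = 84, F = 56.
Truncation replaces each original edge-end by a new vertex, so V′ = 2E = 168.
Each original edge survives, and each old vertex of degree d contributes d new edges; summing degrees gives Σd = 2E, so E′ = E + 2E = 3E = 252.
Each original face survives and each original vertex becomes one new face: F′ = F + V = 86.

168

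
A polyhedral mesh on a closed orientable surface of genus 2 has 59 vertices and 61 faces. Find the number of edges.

For a closed orientable surface of genus 2, χ = 2 − 2·2 = -2.
E = V + F − (-2) = 59 + 61 − (-2) = 122.

122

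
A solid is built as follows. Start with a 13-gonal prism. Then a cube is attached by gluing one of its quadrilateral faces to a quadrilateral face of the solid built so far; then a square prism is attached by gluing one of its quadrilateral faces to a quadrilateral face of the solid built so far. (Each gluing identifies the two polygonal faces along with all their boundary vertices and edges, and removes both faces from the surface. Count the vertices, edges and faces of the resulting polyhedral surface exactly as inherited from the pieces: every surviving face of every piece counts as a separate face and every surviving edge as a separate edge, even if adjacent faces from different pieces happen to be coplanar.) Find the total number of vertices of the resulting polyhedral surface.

A 13-gonal prism: V=26, E=39, F=15.
Attach a cube (V=8, E=12, F=6) along a 4-gon: merge 4 vertices and 4 edges, delete both glued faces → V=30, E=47, F=19.
Attach a square prism (V=8, E=12, F=6) along a 4-gon: merge 4 vertices and 4 edges, delete both glued faces → V=34, E=55, F=23.
Check: V − E + F = 34 − 55 + 23 = 2.

34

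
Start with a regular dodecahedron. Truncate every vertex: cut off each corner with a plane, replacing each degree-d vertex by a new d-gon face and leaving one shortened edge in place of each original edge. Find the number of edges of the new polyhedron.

90

The base solid has V = 20, E = 30, F = 12.
Truncation replaces each original edge-end by a new vertex, so V′ = 2E = 60.
Each original edge survives, and each old vertex of degree d contributes d new edges; summing degrees gives Σd = 2E, so E′ = E + 2E = 3E = 90.
Each original face survives and each original vertex becomes one new face: F′ = F + V = 32.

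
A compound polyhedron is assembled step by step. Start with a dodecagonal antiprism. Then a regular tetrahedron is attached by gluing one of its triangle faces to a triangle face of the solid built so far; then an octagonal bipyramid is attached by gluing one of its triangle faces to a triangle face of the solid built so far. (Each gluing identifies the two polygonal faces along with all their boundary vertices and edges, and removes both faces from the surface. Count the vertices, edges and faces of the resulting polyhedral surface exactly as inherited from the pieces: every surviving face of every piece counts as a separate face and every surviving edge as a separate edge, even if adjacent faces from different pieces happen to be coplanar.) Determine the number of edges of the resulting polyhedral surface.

A dodecagonal antiprism: V=24, E=48, F=26.
Attach a regular tetrahedron (V=4, E=6, F=4) along a 3-gon: merge 3 vertices and 3 edges, delete both glued faces → V=25, E=51, F=28.
Attach an octagonal bipyramid (V=10, E=24, F=16) along a 3-gon: merge 3 vertices and 3 edges, delete both glued faces → V=32, E=72, F=42.
Check: V − E + F = 32 − 72 + 42 = 2.

72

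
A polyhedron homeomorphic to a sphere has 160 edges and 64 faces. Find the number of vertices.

Here V − E + F = 2.
V = 2 + E − F = 2 + 160 − 64 = 98.

98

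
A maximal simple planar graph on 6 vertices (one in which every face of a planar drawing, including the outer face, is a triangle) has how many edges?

In a plane triangulation 3F = 2E and V − E + F = 2, so E = 3V − 6 = 3·6 − 6 = 12.

12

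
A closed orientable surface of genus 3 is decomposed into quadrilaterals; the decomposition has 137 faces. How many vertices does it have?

χ = 2 − 2·3 = -4, and every face is a square so 4F = 2E.
E = 4·137/2 = 274. Then V = -4 + E − F = -4 + 274 − 137 = 133.

133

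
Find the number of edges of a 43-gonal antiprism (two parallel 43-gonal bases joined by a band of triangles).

An antiprism on an n-gon has two n-gon caps and 2n triangles: V = 2·43 = 86, E = 4·43 = 172, F = 2·43 + 2 = 88.

172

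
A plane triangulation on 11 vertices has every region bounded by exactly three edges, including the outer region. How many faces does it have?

In a plane triangulation 3F = 2E and V − E + F = 2, so F = 2V − 4 = 2·11 − 4 = 18.

18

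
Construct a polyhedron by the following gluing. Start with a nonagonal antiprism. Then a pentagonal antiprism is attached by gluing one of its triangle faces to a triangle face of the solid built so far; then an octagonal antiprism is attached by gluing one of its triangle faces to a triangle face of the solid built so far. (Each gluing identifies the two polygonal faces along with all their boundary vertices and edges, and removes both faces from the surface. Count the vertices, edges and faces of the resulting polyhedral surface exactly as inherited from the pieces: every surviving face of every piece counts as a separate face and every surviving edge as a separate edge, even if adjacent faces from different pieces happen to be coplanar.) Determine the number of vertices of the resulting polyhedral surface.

A nonagonal antiprism: V=18, E=36, F=20.
Attach a pentagonal antiprism (V=10, E=20, F=12) along a 3-gon: merge 3 vertices and 3 edges, delete both glued faces → V=25, E=53, F=30.
Attach an octagonal antiprism (V=16, E=32, F=18) along a 3-gon: merge 3 vertices and 3 edges, delete both glued faces → V=38, E=82, F=46.
Check: V − E + F = 38 − 82 + 46 = 2.

38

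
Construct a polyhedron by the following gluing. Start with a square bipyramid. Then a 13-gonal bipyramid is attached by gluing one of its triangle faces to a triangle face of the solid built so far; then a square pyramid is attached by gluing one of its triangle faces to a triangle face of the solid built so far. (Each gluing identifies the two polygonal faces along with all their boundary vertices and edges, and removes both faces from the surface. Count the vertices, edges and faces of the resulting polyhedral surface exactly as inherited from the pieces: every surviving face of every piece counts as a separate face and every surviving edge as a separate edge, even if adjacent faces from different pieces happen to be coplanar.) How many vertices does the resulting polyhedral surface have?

20

A square bipyramid: V=6, E=12, F=8.
Attach a 13-gonal bipyramid (V=15, E=39, F=26) along a 3-gon: merge 3 vertices and 3 edges, delete both glued faces → V=18, E=48, F=32.
Attach a square pyramid (V=5, E=8, F=5) along a 3-gon: merge 3 vertices and 3 edges, delete both glued faces → V=20, E=53, F=35.
Check: V − E + F = 20 − 53 + 35 = 2.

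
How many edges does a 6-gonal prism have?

A prism on an n-gon has two n-gon bases and n rectangular sides: V = 2·6 = 12, E = 3·6 = 18, F = 6 + 2 = 8.
Check: V − E + F = 12 − 18 + 8 = 2.

18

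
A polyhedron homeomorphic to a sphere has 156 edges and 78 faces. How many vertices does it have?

80

Here V − E + F = 2.
V = 2 + E − F = 2 + 156 − 78 = 80.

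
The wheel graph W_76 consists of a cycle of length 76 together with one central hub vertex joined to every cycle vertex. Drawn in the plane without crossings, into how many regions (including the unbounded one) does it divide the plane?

W_76 has V = 76 + 1 = 77 vertices and E = 2·76 = 152 edges.
By Euler's formula F = 2 − V + E = 2 − 77 + 152 = 77.

77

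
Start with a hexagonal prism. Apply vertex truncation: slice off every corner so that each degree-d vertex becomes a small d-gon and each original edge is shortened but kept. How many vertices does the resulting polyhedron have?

36

The base solid has V = 12, E = 18, F = 8.
Truncation replaces each original edge-end by a new vertex, so V′ = 2E = 36.
Each original edge survives, and each old vertex of degree d contributes d new edges; summing degrees gives Σd = 2E, so E′ = E + 2E = 3E = 54.
Each original face survives and each original vertex becomes one new face: F′ = F + V = 20.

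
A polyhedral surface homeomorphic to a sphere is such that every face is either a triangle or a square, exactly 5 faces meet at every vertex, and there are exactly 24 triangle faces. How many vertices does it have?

Let x be the number of squares; then F = 24 + x.
Edge–face incidences: 2E = 3·24 + 4·x = 72 + 4x.
Every vertex has degree 5, so 5V = 2E.
Euler: V − E + F = 2 ⇒ (2E)/5 − E + (24 + x) = 2.
Multiply by 10: 2·(2E) − 5·(2E) + 10·(24 + x) = 20, i.e. 240 + 10x − 3·(72 + 4x) = 20.
Collecting terms: −2x + 24 = 20, so −2x = −4, so x = 2.
Then 2E = 72 + 4·2 = 80, so E = 40, V = 2E/5 = 16, F = 24 + 2 = 26.

16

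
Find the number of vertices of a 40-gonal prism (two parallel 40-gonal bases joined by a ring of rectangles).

80

A prism on an n-gon has two n-gon bases and n rectangular sides: V = 2·40 = 80, E = 3·40 = 120, F = 40 + 2 = 42.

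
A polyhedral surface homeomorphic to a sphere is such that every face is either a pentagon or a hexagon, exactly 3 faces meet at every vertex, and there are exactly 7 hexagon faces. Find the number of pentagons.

Let x be the number of pentagons; then F = 7 + x.
Edge–face incidences: 2E = 6·7 + 5·x = 42 + 5x.
Every vertex has degree 3, so 3V = 2E.
Euler: V − E + F = 2 ⇒ (2E)/3 − E + (7 + x) = 2.
Multiply by 6: 2·(2E) − 3·(2E) + 6·(7 + x) = 12, i.e. 42 + 6x − (42 + 5x) = 12.
Collecting terms: x = 12.
Then 2E = 42 + 5·12 = 102, so E = 51, V = 2E/3 = 34, F = 7 + 12 = 19.

12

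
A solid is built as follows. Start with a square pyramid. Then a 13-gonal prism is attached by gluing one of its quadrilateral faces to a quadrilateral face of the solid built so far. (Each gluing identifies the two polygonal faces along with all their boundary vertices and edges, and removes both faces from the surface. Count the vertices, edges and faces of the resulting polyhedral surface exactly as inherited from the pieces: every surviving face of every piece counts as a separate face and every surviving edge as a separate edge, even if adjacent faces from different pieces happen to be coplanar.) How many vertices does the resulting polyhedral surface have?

A square pyramid: V=5, E=8, F=5.
Attach a 13-gonal prism (V=26, E=39, F=15) along a 4-gon: merge 4 vertices and 4 edges, delete both glued faces → V=27, E=43, F=18.
Check: V − E + F = 27 − 43 + 18 = 2.

27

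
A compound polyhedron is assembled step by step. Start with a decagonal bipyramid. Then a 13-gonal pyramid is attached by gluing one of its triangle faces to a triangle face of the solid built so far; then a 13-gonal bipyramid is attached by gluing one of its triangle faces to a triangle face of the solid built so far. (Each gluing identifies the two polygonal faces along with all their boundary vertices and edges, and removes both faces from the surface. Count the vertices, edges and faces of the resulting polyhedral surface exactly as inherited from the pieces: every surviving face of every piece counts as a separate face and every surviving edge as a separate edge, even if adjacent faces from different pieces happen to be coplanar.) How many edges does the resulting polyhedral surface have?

89

A decagonal bipyramid: V=12, E=30, F=20.
Attach a 13-gonal pyramid (V=14, E=26, F=14) along a 3-gon: merge 3 vertices and 3 edges, delete both glued faces → V=23, E=53, F=32.
Attach a 13-gonal bipyramid (V=15, E=39, F=26) along a 3-gon: merge 3 vertices and 3 edges, delete both glued faces → V=35, E=89, F=56.
Check: V − E + F = 35 − 89 + 56 = 2.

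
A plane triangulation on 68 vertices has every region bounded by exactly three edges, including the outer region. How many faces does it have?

132

In a plane triangulation 3F = 2E and V − E + F = 2, so F = 2V − 4 = 2·68 − 4 = 132.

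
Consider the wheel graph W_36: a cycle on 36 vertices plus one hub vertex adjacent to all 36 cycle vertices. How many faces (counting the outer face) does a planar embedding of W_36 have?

W_36 has V = 36 + 1 = 37 vertices and E = 2·36 = 72 edges.
By Euler's formula F = 2 − V + E = 2 − 37 + 72 = 37.

37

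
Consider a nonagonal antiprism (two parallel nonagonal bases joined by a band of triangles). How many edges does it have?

36

An antiprism on an n-gon has two n-gon caps and 2n triangles: V = 2·9 = 18, E = 4·9 = 36, F = 2·9 + 2 = 20.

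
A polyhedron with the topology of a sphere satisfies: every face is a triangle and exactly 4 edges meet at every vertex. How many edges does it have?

Each face has 3 edges and each edge borders two faces, so 2E = 3F.
Each vertex has degree 4, so 4V = 2E and hence V = 3F/4.
Euler: V − E + F = 2 ⇒ (3F/4) − (3F/2) + F = 2.
Multiply by 8: (6 − 12 + 8)F = 16, i.e. 2F = 16.
So F = 8, E = 3·8/2 = 12, V = 3·8/4 = 6.

12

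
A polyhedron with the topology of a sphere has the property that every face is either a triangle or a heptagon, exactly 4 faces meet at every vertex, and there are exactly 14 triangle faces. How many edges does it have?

28

Let x be the number of heptagons; then F = 14 + x.
Edge–face incidences: 2E = 3·14 + 7·x = 42 + 7x.
Every vertex has degree 4, so 4V = 2E.
Euler: V − E + F = 2 ⇒ (2E)/4 − E + (14 + x) = 2.
Multiply by 8: 2·(2E) − 4·(2E) + 8·(14 + x) = 16, i.e. 112 + 8x − 2·(42 + 7x) = 16.
Collecting terms: −6x + 28 = 16, so −6x = −12, so x = 2.
Then 2E = 42 + 7·2 = 56, so E = 28, V = 2E/4 = 14, F = 14 + 2 = 16.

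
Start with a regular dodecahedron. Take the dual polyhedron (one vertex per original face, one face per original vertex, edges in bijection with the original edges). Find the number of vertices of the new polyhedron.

12

The base solid has V = 20, E = 30, F = 12.
The dual swaps V and F and preserves E: V′ = F = 12, E′ = E = 30, F′ = V = 20.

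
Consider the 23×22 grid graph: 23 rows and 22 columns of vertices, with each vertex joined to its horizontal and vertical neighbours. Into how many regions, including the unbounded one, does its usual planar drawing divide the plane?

The grid has V = 23·22 = 506 vertices and E = 23·21 + 22·22 = 967 edges.
F = 2 − V + E = 2 − 506 + 967 = 463.

463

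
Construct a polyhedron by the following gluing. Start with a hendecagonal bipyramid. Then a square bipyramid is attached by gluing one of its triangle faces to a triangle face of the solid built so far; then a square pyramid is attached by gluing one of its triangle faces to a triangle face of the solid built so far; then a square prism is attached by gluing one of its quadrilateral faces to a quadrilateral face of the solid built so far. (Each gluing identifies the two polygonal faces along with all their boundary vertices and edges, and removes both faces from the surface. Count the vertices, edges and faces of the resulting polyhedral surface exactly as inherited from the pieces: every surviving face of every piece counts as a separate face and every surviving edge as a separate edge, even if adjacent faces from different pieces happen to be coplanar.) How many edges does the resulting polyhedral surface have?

A hendecagonal bipyramid: V=13, E=33, F=22.
Attach a square bipyramid (V=6, E=12, F=8) along a 3-gon: merge 3 vertices and 3 edges, delete both glued faces → V=16, E=42, F=28.
Attach a square pyramid (V=5, E=8, F=5) along a 3-gon: merge 3 vertices and 3 edges, delete both glued faces → V=18, E=47, F=31.
Attach a square prism (V=8, E=12, F=6) along a 4-gon: merge 4 vertices and 4 edges, delete both glued faces → V=22, E=55, F=35.
Check: V − E + F = 22 − 55 + 35 = 2.

55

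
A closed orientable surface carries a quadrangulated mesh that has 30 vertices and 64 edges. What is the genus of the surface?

Every face is a square and each edge borders two faces, so 4F = 2·64, giving F = 32.
χ = V − E + F = 30 − 64 + 32 = -2.
For a closed orientable surface χ = 2 − 2g, so g = (2 − (-2))/2 = 2.

2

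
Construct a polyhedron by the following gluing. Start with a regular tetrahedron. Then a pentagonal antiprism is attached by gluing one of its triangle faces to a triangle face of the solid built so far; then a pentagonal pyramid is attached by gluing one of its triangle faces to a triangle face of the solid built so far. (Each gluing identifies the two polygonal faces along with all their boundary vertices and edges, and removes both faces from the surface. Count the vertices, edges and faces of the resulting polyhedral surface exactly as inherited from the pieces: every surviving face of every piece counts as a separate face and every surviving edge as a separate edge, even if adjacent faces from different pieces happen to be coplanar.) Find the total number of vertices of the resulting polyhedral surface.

14

A regular tetrahedron: V=4, E=6, F=4.
Attach a pentagonal antiprism (V=10, E=20, F=12) along a 3-gon: merge 3 vertices and 3 edges, delete both glued faces → V=11, E=23, F=14.
Attach a pentagonal pyramid (V=6, E=10, F=6) along a 3-gon: merge 3 vertices and 3 edges, delete both glued faces → V=14, E=30, F=18.
Check: V − E + F = 14 − 30 + 18 = 2.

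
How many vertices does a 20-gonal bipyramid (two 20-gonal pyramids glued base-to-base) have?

A bipyramid over an n-gon has 2n triangular faces and n + 2 vertices: V = 20 + 2 = 22, E = 3·20 = 60, F = 2·20 = 40.

22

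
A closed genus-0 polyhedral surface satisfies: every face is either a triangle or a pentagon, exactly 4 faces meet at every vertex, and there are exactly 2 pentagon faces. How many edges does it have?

Let x be the number of triangles; then F = 2 + x.
Edge–face incidences: 2E = 5·2 + 3·x = 10 + 3x.
Every vertex has degree 4, so 4V = 2E.
Euler: V − E + F = 2 ⇒ (2E)/4 − E + (2 + x) = 2.
Multiply by 8: 2·(2E) − 4·(2E) + 8·(2 + x) = 16, i.e. 16 + 8x − 2·(10 + 3x) = 16.
Collecting terms: 2x − 4 = 16, so 2x = 20, so x = 10.
Then 2E = 10 + 3·10 = 40, so E = 20, V = 2E/4 = 10, F = 2 + 10 = 12.

20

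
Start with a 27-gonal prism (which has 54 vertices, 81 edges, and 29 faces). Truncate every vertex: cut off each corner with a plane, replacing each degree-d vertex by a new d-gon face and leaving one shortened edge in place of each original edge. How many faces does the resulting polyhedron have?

Truncation replaces each original edge-end by a new vertex, so V′ = 2E = 162.
Each original edge survives, and each old vertex of degree d contributes d new edges; summing degrees gives Σd = 2E, so E′ = E + 2E = 3E = 243.
Each original face survives and each original vertex becomes one new face: F′ = F + V = 83.

83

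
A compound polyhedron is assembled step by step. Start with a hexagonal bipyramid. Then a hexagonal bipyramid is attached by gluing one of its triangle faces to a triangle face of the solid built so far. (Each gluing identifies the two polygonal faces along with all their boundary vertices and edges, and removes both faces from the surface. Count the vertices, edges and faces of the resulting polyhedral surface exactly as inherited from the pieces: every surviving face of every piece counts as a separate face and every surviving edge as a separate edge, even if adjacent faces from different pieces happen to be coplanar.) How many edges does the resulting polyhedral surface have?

33

A hexagonal bipyramid: V=8, E=18, F=12.
Attach a hexagonal bipyramid (V=8, E=18, F=12) along a 3-gon: merge 3 vertices and 3 edges, delete both glued faces → V=13, E=33, F=22.
Check: V − E + F = 13 − 33 + 22 = 2.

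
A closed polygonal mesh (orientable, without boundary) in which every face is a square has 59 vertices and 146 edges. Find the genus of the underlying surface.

8

Every face is a square and each edge borders two faces, so 4F = 2·146, giving F = 73.
χ = V − E + F = 59 − 146 + 73 = -14.
For a closed orientable surface χ = 2 − 2g, so g = (2 − (-14))/2 = 8.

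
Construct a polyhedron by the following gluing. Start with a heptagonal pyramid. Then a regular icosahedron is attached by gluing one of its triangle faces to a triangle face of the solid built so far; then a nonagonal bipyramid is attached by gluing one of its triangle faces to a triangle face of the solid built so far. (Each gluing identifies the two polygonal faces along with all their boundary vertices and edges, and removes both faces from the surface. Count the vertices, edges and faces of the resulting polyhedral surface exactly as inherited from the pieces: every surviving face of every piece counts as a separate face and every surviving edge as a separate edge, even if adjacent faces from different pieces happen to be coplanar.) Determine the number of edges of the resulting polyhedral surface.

65

A heptagonal pyramid: V=8, E=14, F=8.
Attach a regular icosahedron (V=12, E=30, F=20) along a 3-gon: merge 3 vertices and 3 edges, delete both glued faces → V=17, E=41, F=26.
Attach a nonagonal bipyramid (V=11, E=27, F=18) along a 3-gon: merge 3 vertices and 3 edges, delete both glued faces → V=25, E=65, F=42.
Check: V − E + F = 25 − 65 + 42 = 2.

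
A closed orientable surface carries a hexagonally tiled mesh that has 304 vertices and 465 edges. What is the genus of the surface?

Every face is a hexagon and each edge borders two faces, so 6F = 2·465, giving F = 155.
χ = V − E + F = 304 − 465 + 155 = -6.
For a closed orientable surface χ = 2 − 2g, so g = (2 − (-6))/2 = 4.

4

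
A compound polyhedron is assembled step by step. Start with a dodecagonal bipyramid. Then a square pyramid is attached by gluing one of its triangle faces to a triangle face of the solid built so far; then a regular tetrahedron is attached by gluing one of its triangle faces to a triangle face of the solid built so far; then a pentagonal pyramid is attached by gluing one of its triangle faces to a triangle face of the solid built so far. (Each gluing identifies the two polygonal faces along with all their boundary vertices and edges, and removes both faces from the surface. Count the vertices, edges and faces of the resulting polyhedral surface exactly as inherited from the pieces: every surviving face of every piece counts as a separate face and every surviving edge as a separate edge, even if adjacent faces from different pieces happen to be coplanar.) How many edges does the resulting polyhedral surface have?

A dodecagonal bipyramid: V=14, E=36, F=24.
Attach a square pyramid (V=5, E=8, F=5) along a 3-gon: merge 3 vertices and 3 edges, delete both glued faces → V=16, E=41, F=27.
Attach a regular tetrahedron (V=4, E=6, F=4) along a 3-gon: merge 3 vertices and 3 edges, delete both glued faces → V=17, E=44, F=29.
Attach a pentagonal pyramid (V=6, E=10, F=6) along a 3-gon: merge 3 vertices and 3 edges, delete both glued faces → V=20, E=51, F=33.
Check: V − E + F = 20 − 51 + 33 = 2.

51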